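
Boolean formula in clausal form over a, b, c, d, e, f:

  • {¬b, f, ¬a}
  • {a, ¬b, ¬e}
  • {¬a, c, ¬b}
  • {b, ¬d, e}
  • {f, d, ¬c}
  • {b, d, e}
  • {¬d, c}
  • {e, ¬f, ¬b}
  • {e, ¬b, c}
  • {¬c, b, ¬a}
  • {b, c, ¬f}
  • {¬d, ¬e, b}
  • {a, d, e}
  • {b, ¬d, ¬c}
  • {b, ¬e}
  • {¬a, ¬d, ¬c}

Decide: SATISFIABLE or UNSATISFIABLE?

SATISFIABLE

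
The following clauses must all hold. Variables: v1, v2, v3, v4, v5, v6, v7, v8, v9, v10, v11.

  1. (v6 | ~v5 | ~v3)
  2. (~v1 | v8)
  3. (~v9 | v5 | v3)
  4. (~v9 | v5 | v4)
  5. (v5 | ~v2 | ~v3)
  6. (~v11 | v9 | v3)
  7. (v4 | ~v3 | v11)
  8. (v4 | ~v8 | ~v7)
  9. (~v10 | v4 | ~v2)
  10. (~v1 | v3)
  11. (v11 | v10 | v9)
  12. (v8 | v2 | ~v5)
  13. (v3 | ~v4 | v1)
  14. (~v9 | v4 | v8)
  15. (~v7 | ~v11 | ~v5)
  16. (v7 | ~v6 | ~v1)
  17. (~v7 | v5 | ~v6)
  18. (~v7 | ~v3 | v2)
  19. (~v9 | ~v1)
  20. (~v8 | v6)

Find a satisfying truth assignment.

v1 = False, v2 = False, v3 = True, v4 = True, v5 = True, v6 = True, v7 = False, v8 = True, v9 = True, v10 = False, v11 = True

Check each clause:
  1. (~v3 | v6 | ~v5) — v6 is true.
  2. (~v1 | v8) — v8 is true.
  3. (v5 | ~v9 | v3) — v3 is true.
  4. (v4 | v5 | ~v9) — v4 is true.
  5. (~v3 | v5 | ~v2) — v5 is true.
  6. (v9 | ~v11 | v3) — v9 is true.
  7. (~v3 | v4 | v11) — v11 is true.
  8. (~v8 | v4 | ~v7) — ~v7 is true.
  9. (v4 | ~v2 | ~v10) — v4 is true.
  10. (~v1 | v3) — v3 is true.
  11. (v9 | v10 | v11) — v9 is true.
  12. (v2 | v8 | ~v5) — v8 is true.
  13. (v1 | v3 | ~v4) — v3 is true.
  14. (v4 | v8 | ~v9) — v8 is true.
  15. (~v5 | ~v11 | ~v7) — ~v7 is true.
  16. (v7 | ~v6 | ~v1) — ~v1 is true.
  17. (v5 | ~v7 | ~v6) — ~v7 is true.
  18. (~v7 | v2 | ~v3) — ~v7 is true.
  19. (~v1 | ~v9) — ~v1 is true.
  20. (v6 | ~v8) — v6 is true.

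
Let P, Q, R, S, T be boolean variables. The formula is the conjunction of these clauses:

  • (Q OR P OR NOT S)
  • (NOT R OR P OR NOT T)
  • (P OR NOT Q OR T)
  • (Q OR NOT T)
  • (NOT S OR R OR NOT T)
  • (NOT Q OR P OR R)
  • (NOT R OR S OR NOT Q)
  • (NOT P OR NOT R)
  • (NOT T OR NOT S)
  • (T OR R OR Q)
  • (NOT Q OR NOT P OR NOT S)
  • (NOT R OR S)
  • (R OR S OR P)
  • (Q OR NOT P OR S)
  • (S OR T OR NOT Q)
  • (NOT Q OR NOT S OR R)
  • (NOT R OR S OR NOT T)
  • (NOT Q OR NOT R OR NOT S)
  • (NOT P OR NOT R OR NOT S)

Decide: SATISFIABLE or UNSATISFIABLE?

Set P = True and propagate.
  then R is forced to False.
Set Q = True and propagate.
  then S is forced to False.
  then T is forced to True.
Every clause has at least one true literal under this assignment.
So P=1, Q=1, R=0, S=0, T=1 is a satisfying assignment.

SATISFIABLE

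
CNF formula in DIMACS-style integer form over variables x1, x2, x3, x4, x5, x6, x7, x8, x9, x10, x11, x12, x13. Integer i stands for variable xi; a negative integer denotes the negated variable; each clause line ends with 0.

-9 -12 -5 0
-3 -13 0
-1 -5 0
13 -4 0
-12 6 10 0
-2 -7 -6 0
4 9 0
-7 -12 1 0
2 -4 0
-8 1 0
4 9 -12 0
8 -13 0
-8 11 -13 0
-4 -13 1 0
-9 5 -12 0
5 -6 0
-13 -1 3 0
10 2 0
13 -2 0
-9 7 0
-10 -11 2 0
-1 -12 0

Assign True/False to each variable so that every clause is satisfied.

x1 = 0  x2 = 0  x3 = 0  x4 = 0  x5 = 1  x6 = 0  x7 = 1  x8 = 0  x9 = 1  x10 = 1  x11 = 0  x12 = 0  x13 = 0

Check each clause:
  1. (!x5 || !x12 || !x9) — !x12 is true.
  2. (!x13 || !x3) — !x13 is true.
  3. (!x5 || !x1) — !x1 is true.
  4. (!x4 || x13) — !x4 is true.
  5. (x6 || x10 || !x12) — x10 is true.
  6. (!x2 || !x6 || !x7) — !x6 is true.
  7. (x9 || x4) — x9 is true.
  8. (!x12 || !x7 || x1) — !x12 is true.
  9. (x2 || !x4) — !x4 is true.
  10. (!x8 || x1) — !x8 is true.
  11. (x4 || x9 || !x12) — x9 is true.
  12. (x8 || !x13) — !x13 is true.
  13. (!x13 || x11 || !x8) — !x8 is true.
  14. (x1 || !x4 || !x13) — !x13 is true.
  15. (x5 || !x9 || !x12) — !x12 is true.
  16. (!x6 || x5) — !x6 is true.
  17. (!x1 || !x13 || x3) — !x13 is true.
  18. (x2 || x10) — x10 is true.
  19. (!x2 || x13) — !x2 is true.
  20. (x7 || !x9) — x7 is true.
  21. (!x10 || !x11 || x2) — !x11 is true.
  22. (!x1 || !x12) — !x12 is true.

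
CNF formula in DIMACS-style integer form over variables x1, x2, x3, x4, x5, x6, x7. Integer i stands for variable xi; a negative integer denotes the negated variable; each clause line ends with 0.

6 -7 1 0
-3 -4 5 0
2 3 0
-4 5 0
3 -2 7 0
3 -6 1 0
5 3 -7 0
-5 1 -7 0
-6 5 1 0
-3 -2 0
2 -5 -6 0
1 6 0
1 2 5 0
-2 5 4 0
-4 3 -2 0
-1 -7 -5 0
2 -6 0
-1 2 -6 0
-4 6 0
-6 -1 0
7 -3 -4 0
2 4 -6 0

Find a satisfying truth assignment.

x1=True, x2=False, x3=True, x4=False, x5=True, x6=False, x7=False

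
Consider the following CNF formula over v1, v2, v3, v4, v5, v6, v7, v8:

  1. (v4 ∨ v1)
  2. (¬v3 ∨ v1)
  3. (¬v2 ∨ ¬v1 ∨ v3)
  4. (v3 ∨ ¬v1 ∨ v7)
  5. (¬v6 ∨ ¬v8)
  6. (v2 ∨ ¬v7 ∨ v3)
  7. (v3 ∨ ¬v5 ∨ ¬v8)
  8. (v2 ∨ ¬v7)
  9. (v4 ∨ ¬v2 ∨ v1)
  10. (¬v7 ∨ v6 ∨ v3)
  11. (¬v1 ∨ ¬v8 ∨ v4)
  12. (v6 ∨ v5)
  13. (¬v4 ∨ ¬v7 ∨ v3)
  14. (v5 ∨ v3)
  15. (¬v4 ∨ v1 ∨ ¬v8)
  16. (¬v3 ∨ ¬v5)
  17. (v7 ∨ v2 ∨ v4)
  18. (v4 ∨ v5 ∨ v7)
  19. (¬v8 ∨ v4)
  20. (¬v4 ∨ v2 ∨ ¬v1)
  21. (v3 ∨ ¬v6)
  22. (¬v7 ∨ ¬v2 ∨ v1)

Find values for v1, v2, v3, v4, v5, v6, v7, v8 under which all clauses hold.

v1=1, v2=1, v3=1, v4=1, v5=0, v6=1, v7=0, v8=0

v8 occurs only negated in the remaining clauses — set v8 = False.
Try v1 = True.
Branch on v2: take v2 = True.
  then v3 is forced to True.
  then v5 is forced to False.
  then v6 is forced to True.
Set v4 = True and propagate.
v7 is now unconstrained; take v7 = False.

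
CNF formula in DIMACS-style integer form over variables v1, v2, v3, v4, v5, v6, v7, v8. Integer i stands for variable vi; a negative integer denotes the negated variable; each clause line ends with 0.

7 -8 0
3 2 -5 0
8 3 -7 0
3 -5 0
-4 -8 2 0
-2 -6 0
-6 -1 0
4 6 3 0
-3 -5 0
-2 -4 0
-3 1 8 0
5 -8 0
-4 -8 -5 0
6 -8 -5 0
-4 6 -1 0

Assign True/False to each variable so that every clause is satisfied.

v1 = F, v2 = F, v3 = F, v4 = T, v5 = F, v6 = F, v7 = F, v8 = F

Check each clause:
  1. (v7 \/ ~v8) — ~v8 is true.
  2. (~v5 \/ v2 \/ v3) — ~v5 is true.
  3. (v8 \/ v3 \/ ~v7) — ~v7 is true.
  4. (~v5 \/ v3) — ~v5 is true.
  5. (~v4 \/ ~v8 \/ v2) — ~v8 is true.
  6. (~v6 \/ ~v2) — ~v6 is true.
  7. (~v1 \/ ~v6) — ~v6 is true.
  8. (v4 \/ v3 \/ v6) — v4 is true.
  9. (~v3 \/ ~v5) — ~v5 is true.
  10. (~v2 \/ ~v4) — ~v2 is true.
  11. (~v3 \/ v8 \/ v1) — ~v3 is true.
  12. (v5 \/ ~v8) — ~v8 is true.
  13. (~v5 \/ ~v4 \/ ~v8) — ~v8 is true.
  14. (~v5 \/ ~v8 \/ v6) — ~v8 is true.
  15. (~v1 \/ v6 \/ ~v4) — ~v1 is true.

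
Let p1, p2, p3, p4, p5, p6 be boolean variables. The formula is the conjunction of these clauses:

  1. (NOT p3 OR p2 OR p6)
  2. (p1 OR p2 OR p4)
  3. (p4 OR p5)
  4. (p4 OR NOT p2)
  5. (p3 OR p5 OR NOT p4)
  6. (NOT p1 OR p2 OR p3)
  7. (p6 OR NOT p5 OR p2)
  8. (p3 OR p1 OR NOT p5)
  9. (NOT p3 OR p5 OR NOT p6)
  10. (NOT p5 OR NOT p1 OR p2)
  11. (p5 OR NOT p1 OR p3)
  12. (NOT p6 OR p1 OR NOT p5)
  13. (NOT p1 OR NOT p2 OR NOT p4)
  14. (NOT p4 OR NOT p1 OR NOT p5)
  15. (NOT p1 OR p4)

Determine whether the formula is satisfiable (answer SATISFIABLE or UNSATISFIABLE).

Set p1 = False and propagate.
Try p2 = True.
  then p4 is forced to True.
The remaining clauses are satisfied by p3 = True, p5 = False, p6 = False.
Every clause has at least one true literal under this assignment.
So p1=False, p2=True, p3=True, p4=True, p5=False, p6=False is a satisfying assignment.

SATISFIABLE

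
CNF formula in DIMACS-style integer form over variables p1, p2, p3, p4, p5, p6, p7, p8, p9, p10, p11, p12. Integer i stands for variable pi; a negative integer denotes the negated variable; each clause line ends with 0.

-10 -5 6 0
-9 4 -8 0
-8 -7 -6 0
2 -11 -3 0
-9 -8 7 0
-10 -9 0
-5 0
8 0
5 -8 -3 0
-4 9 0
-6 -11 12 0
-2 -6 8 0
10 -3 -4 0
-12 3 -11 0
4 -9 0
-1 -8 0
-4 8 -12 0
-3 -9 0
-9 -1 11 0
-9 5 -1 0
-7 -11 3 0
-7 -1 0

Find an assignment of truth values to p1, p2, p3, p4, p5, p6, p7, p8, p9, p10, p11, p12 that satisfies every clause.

p1 = F, p2 = F, p3 = F, p4 = F, p5 = F, p6 = F, p7 = T, p8 = T, p9 = F, p10 = T, p11 = F, p12 = F

The clause (¬p5) is unit: p5 must be False.
Unit propagation: (p8) forces p8 = True.
(¬p3) is a unit clause, so p3 = False.
The clause (¬p1) is unit: p1 must be False.
Pure literal: p6 appears only negated; assign p6 = False.
p11 occurs only negated in the remaining clauses — set p11 = False.
Branch on p4: take p4 = False.
  then p9 is forced to False.
p2, p7, p10, p12 are now unconstrained; take p2 = False, p7 = True, p10 = True, p12 = False.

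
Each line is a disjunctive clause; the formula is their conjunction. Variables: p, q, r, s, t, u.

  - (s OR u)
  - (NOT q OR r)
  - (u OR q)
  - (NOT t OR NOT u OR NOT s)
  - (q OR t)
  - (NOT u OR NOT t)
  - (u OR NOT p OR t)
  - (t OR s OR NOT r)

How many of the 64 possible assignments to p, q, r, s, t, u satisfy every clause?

5

Satisfying assignments:
  p=F q=T r=T s=T t=F u=F
  p=F q=T r=T s=T t=F u=T
  p=F q=T r=T s=T t=T u=F
  p=T q=T r=T s=T t=F u=T
  p=T q=T r=T s=T t=T u=F
Count: 5.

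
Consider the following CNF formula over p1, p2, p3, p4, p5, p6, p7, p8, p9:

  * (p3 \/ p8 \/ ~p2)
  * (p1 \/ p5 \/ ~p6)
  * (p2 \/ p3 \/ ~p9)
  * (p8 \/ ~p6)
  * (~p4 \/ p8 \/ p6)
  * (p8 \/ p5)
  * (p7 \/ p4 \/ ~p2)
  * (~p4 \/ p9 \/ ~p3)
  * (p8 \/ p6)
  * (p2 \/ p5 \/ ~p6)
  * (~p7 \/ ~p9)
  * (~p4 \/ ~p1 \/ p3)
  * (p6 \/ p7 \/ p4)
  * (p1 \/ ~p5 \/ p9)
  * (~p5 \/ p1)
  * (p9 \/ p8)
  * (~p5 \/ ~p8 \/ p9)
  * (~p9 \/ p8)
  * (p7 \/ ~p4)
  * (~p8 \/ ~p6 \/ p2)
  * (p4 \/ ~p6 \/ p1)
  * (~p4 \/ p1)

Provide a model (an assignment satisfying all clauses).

p1=False  p2=False  p3=True  p4=False  p5=False  p6=False  p7=True  p8=True  p9=False

Check each clause:
  1. (p8 \/ p3 \/ ~p2) — p8 is true.
  2. (p1 \/ ~p6 \/ p5) — ~p6 is true.
  3. (p2 \/ p3 \/ ~p9) — p3 is true.
  4. (~p6 \/ p8) — p8 is true.
  5. (p8 \/ ~p4 \/ p6) — p8 is true.
  6. (p5 \/ p8) — p8 is true.
  7. (p7 \/ p4 \/ ~p2) — ~p2 is true.
  8. (p9 \/ ~p3 \/ ~p4) — ~p4 is true.
  9. (p8 \/ p6) — p8 is true.
  10. (p5 \/ p2 \/ ~p6) — ~p6 is true.
  11. (~p9 \/ ~p7) — ~p9 is true.
  12. (p3 \/ ~p4 \/ ~p1) — p3 is true.
  13. (p6 \/ p4 \/ p7) — p7 is true.
  14. (~p5 \/ p9 \/ p1) — ~p5 is true.
  15. (p1 \/ ~p5) — ~p5 is true.
  16. (p8 \/ p9) — p8 is true.
  17. (p9 \/ ~p8 \/ ~p5) — ~p5 is true.
  18. (~p9 \/ p8) — p8 is true.
  19. (p7 \/ ~p4) — ~p4 is true.
  20. (~p8 \/ ~p6 \/ p2) — ~p6 is true.
  21. (p1 \/ ~p6 \/ p4) — ~p6 is true.
  22. (~p4 \/ p1) — ~p4 is true.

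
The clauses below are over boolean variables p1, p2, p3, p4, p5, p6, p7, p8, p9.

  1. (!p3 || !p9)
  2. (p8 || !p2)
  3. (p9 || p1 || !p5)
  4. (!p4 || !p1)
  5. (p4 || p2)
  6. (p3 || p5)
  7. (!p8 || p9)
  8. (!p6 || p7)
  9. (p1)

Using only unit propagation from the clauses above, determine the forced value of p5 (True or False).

True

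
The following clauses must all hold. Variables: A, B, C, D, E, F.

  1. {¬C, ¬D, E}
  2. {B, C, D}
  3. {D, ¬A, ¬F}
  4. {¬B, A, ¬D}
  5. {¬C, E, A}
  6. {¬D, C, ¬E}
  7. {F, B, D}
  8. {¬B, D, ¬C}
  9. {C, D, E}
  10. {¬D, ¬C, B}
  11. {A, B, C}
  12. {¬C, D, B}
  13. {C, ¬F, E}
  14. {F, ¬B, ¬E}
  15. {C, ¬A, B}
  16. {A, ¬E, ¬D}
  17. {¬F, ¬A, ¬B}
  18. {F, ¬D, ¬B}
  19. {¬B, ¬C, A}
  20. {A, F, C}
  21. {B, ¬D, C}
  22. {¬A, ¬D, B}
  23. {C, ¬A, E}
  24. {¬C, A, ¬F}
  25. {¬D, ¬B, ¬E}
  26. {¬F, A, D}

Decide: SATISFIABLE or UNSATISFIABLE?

UNSATISFIABLE

C = True:
  D = True:
    propagation gives E=True, B=True; an empty clause results — contradiction.
  D = False:
    propagation gives B=False; an empty clause results — contradiction.
C = False:
  D = True:
    propagation gives E=False, F=False, B=False; an empty clause results — contradiction.
  D = False:
    propagation gives B=True, E=True, F=True, A=False; an empty clause results — contradiction.
Every branch closes, so no satisfying assignment exists.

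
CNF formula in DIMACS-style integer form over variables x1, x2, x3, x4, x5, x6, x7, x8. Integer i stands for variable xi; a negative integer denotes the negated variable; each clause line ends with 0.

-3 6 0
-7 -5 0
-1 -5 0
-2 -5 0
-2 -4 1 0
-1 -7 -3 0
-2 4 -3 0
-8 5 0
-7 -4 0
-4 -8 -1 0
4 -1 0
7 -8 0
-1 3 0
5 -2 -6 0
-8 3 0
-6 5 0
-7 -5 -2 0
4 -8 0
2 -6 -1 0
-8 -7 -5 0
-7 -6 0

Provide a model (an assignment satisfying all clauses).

x1=0, x2=0, x3=0, x4=0, x5=0, x6=0, x7=1, x8=0

x8 occurs only negated in the remaining clauses — set x8 = False.
Set x1 = False and propagate.
For the remaining variables, x2 = False, x3 = False, x4 = False, x5 = False, x6 = False, x7 = True works.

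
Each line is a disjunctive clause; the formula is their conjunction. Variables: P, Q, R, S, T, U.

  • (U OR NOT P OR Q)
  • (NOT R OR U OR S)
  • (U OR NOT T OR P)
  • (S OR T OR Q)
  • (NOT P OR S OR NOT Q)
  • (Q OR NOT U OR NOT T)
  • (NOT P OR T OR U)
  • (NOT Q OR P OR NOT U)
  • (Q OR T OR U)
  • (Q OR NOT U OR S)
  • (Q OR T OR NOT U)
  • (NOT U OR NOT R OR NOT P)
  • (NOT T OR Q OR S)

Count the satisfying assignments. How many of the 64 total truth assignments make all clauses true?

7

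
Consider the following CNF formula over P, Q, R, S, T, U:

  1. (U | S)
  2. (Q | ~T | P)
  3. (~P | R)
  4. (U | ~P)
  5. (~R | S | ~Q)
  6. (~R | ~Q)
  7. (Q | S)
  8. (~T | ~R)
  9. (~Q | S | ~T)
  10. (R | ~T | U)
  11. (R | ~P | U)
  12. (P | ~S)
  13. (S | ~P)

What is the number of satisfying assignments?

2

The models are:
  P=0 Q=1 R=0 S=0 T=0 U=1
  P=1 Q=0 R=1 S=1 T=0 U=1
That's 2 in total.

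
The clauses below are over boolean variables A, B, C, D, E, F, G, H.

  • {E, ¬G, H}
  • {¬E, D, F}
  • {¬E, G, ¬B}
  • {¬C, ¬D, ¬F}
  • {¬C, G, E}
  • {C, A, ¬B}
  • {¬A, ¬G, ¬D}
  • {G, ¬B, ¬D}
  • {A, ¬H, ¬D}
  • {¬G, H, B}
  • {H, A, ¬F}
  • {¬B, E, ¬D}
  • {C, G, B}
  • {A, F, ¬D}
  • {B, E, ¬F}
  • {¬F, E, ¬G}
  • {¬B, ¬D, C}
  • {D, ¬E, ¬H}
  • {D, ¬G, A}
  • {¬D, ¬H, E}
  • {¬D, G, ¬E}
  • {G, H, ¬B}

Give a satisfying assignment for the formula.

A=T  B=F  C=T  D=F  E=F  F=F  G=T  H=T

Try A = True.
For the remaining variables, B = False, C = True, D = False, E = False, F = False, G = True, H = True works.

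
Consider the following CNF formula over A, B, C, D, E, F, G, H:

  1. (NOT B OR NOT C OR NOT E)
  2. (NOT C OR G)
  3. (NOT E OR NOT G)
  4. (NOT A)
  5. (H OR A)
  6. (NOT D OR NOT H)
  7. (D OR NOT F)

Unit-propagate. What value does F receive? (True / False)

Unit clause (NOT A) sets A = False.
In (A OR H), A is now false; H must hold, so H = True.
In (NOT D OR NOT H), NOT H is now false; NOT D must hold, so D = False.
In (NOT F OR D), D is now false; NOT F must hold, so F = False.

False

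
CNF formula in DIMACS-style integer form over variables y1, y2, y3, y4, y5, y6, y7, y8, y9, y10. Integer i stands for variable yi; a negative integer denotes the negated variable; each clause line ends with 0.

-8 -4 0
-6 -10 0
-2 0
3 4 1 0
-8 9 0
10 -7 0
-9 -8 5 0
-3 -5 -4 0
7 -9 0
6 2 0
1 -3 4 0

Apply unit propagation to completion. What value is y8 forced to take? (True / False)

False

(!y2) is a unit clause: y2 = False.
(y2 || y6) with y2 = False leaves only y6, so y6 = True.
From (!y6 || !y10) and y6 = True: y10 = False.
(y10 || !y7) with y10 = False leaves only !y7, so y7 = False.
From (y7 || !y9) and y7 = False: y9 = False.
In (!y8 || y9), y9 is now false; !y8 must hold, so y8 = False.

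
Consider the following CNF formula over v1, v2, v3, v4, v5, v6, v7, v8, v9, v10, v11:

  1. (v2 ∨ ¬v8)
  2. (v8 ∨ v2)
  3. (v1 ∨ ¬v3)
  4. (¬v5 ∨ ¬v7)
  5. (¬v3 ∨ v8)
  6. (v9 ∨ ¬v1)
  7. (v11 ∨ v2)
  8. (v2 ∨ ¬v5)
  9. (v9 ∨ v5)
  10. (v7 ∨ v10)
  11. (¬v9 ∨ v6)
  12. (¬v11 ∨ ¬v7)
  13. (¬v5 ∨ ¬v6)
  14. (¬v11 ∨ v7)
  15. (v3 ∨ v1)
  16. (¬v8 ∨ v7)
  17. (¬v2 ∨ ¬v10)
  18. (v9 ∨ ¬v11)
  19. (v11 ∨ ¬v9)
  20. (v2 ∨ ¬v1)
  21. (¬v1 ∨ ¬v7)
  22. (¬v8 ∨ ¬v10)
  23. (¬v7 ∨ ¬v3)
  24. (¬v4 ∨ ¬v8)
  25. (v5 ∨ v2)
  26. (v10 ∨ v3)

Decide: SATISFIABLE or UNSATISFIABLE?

v2 = True:
  propagation gives v10=False, v7=True, v5=False, v9=True; an empty clause results — contradiction.
v2 = False:
  propagation gives v8=False; an empty clause results — contradiction.
Every branch closes, so no satisfying assignment exists.

UNSATISFIABLE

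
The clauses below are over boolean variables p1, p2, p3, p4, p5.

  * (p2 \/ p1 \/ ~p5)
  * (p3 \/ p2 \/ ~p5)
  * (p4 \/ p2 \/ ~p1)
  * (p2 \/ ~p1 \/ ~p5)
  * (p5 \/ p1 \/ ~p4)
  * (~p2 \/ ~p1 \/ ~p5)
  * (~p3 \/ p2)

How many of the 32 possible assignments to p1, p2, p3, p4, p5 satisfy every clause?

12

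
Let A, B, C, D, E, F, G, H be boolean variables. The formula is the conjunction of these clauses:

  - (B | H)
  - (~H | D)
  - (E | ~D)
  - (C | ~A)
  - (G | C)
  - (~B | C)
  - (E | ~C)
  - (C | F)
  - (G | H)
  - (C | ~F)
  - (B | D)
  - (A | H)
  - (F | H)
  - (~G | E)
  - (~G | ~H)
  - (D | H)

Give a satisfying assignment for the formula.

A = False, B = False, C = True, D = True, E = True, F = True, G = False, H = True

Pure literal: E appears only positively; assign E = True.
Branch on A: take A = False.
  then H is forced to True.
  then D is forced to True.
  then G is forced to False.
  then C is forced to True.
B, F are now unconstrained; take B = False, F = True.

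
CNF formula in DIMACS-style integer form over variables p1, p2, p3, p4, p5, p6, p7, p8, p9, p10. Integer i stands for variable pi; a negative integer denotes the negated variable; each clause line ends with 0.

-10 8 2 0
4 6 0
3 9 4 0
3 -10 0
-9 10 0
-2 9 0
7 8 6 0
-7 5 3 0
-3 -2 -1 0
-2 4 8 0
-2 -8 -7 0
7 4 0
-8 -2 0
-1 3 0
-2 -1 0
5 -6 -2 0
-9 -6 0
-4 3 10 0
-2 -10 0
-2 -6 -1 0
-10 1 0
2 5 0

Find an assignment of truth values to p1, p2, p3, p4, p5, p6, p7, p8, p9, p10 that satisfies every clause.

p5 occurs only positively in the remaining clauses — set p5 = True.
Try p1 = True.
  then p3 is forced to True.
  then p2 is forced to False.
Set p4 = True and propagate.
Try p6 = True.
  then p9 is forced to False.
For the remaining variables, p7 = False, p8 = True, p10 = False works.
Check each clause:
  1. (p2 ∨ ¬p10 ∨ p8) — p8 is true.
  2. (p4 ∨ p6) — p4 is true.
  3. (p3 ∨ p9 ∨ p4) — p3 is true.
  4. (p3 ∨ ¬p10) — p3 is true.
  5. (¬p9 ∨ p10) — ¬p9 is true.
  6. (p9 ∨ ¬p2) — ¬p2 is true.
  7. (p6 ∨ p8 ∨ p7) — p8 is true.
  8. (p3 ∨ p5 ∨ ¬p7) — ¬p7 is true.
  9. (¬p3 ∨ ¬p1 ∨ ¬p2) — ¬p2 is true.
  10. (p8 ∨ p4 ∨ ¬p2) — p8 is true.
  11. (¬p7 ∨ ¬p2 ∨ ¬p8) — ¬p7 is true.
  12. (p7 ∨ p4) — p4 is true.
  13. (¬p8 ∨ ¬p2) — ¬p2 is true.
  14. (¬p1 ∨ p3) — p3 is true.
  15. (¬p1 ∨ ¬p2) — ¬p2 is true.
  16. (¬p2 ∨ ¬p6 ∨ p5) — p5 is true.
  17. (¬p6 ∨ ¬p9) — ¬p9 is true.
  18. (p3 ∨ ¬p4 ∨ p10) — p3 is true.
  19. (¬p10 ∨ ¬p2) — ¬p10 is true.
  20. (¬p6 ∨ ¬p1 ∨ ¬p2) — ¬p2 is true.
  21. (p1 ∨ ¬p10) — p1 is true.
  22. (p2 ∨ p5) — p5 is true.

p1 = 1, p2 = 0, p3 = 1, p4 = 1, p5 = 1, p6 = 1, p7 = 0, p8 = 1, p9 = 0, p10 = 0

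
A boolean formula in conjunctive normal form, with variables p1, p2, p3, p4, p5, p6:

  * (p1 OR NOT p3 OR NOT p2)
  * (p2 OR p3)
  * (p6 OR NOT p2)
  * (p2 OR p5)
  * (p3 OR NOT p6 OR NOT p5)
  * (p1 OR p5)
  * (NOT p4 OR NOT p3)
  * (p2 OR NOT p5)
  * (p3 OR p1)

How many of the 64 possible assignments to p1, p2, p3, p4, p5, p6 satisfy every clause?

4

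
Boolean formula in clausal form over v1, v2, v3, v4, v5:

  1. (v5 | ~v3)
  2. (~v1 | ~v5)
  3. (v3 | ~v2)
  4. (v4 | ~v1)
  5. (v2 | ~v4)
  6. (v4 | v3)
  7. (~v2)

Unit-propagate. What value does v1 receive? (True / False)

False

Unit clause (~v2) sets v2 = False.
(~v4 | v2): since v2 = False, the clause reduces to (~v4). v4 = False.
(~v1 | v4) with v4 = False leaves only ~v1, so v1 = False.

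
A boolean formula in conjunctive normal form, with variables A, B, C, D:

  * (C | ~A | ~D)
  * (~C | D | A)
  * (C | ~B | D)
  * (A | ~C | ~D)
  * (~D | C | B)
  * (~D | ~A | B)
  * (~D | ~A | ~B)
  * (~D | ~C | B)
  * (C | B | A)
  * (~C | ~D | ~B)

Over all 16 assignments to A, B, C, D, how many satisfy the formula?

4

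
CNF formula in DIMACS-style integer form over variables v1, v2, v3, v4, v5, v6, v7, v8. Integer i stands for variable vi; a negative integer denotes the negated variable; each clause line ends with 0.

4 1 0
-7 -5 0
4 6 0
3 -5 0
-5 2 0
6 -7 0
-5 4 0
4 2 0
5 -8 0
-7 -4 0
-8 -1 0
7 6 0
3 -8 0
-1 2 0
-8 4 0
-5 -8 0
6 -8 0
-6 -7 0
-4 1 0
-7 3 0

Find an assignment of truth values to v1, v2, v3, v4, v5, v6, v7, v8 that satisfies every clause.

v1=T, v2=T, v3=T, v4=T, v5=F, v6=T, v7=F, v8=F

Check each clause:
  1. (v4 OR v1) — v1 is true.
  2. (NOT v5 OR NOT v7) — NOT v7 is true.
  3. (v4 OR v6) — v4 is true.
  4. (v3 OR NOT v5) — v3 is true.
  5. (NOT v5 OR v2) — v2 is true.
  6. (v6 OR NOT v7) — NOT v7 is true.
  7. (NOT v5 OR v4) — NOT v5 is true.
  8. (v2 OR v4) — v2 is true.
  9. (v5 OR NOT v8) — NOT v8 is true.
  10. (NOT v4 OR NOT v7) — NOT v7 is true.
  11. (NOT v8 OR NOT v1) — NOT v8 is true.
  12. (v7 OR v6) — v6 is true.
  13. (NOT v8 OR v3) — NOT v8 is true.
  14. (NOT v1 OR v2) — v2 is true.
  15. (NOT v8 OR v4) — NOT v8 is true.
  16. (NOT v8 OR NOT v5) — NOT v8 is true.
  17. (v6 OR NOT v8) — NOT v8 is true.
  18. (NOT v7 OR NOT v6) — NOT v7 is true.
  19. (v1 OR NOT v4) — v1 is true.
  20. (NOT v7 OR v3) — NOT v7 is true.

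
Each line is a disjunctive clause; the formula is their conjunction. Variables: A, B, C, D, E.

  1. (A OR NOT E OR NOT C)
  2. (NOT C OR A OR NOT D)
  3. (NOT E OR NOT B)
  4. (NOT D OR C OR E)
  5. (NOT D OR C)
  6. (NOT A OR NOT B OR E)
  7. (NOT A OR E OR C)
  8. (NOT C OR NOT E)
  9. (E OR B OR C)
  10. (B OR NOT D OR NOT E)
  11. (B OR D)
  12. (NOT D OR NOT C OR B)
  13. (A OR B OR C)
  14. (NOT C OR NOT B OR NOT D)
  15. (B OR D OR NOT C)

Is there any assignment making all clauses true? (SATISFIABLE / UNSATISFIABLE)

SATISFIABLE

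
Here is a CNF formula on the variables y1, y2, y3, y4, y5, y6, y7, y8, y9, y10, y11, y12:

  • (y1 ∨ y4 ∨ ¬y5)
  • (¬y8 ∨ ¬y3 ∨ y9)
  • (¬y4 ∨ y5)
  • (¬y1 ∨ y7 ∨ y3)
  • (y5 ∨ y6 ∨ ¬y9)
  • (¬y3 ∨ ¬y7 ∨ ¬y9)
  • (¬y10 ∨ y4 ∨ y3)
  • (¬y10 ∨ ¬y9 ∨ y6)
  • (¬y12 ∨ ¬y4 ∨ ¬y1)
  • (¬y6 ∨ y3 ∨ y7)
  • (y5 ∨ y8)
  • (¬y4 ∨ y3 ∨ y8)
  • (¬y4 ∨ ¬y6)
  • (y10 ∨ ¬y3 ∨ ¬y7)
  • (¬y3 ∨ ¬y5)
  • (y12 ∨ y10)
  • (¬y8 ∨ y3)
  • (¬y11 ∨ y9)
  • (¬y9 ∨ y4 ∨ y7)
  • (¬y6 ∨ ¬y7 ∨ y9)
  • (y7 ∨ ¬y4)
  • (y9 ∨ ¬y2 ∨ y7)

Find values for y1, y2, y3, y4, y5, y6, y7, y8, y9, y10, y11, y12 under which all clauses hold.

y1=T, y2=T, y3=F, y4=F, y5=T, y6=T, y7=T, y8=F, y9=T, y10=F, y11=F, y12=T

Pure literal: y11 appears only negated; assign y11 = False.
Try y1 = True.
For the remaining variables, y2 = True, y3 = False, y4 = False, y5 = True, y6 = True, y7 = True, y8 = False, y9 = True, y10 = False, y12 = True works.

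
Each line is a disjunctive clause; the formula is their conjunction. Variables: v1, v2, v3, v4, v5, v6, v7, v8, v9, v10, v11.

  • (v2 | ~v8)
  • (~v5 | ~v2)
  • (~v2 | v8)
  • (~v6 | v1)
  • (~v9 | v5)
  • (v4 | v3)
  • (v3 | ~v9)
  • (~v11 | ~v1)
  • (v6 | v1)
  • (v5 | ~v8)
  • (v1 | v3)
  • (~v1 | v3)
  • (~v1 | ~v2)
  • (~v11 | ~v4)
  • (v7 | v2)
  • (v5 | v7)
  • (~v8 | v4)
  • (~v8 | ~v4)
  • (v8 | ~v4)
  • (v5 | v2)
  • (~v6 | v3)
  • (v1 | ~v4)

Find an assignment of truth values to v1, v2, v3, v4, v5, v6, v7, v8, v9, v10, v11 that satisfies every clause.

v1=True  v2=False  v3=True  v4=False  v5=True  v6=False  v7=True  v8=False  v9=False  v10=True  v11=False

Check each clause:
  1. (v2 | ~v8) — ~v8 is true.
  2. (~v2 | ~v5) — ~v2 is true.
  3. (v8 | ~v2) — ~v2 is true.
  4. (v1 | ~v6) — v1 is true.
  5. (v5 | ~v9) — v5 is true.
  6. (v3 | v4) — v3 is true.
  7. (~v9 | v3) — v3 is true.
  8. (~v11 | ~v1) — ~v11 is true.
  9. (v6 | v1) — v1 is true.
  10. (v5 | ~v8) — ~v8 is true.
  11. (v3 | v1) — v1 is true.
  12. (~v1 | v3) — v3 is true.
  13. (~v2 | ~v1) — ~v2 is true.
  14. (~v4 | ~v11) — ~v4 is true.
  15. (v2 | v7) — v7 is true.
  16. (v5 | v7) — v5 is true.
  17. (~v8 | v4) — ~v8 is true.
  18. (~v4 | ~v8) — ~v8 is true.
  19. (~v4 | v8) — ~v4 is true.
  20. (v5 | v2) — v5 is true.
  21. (v3 | ~v6) — ~v6 is true.
  22. (v1 | ~v4) — v1 is true.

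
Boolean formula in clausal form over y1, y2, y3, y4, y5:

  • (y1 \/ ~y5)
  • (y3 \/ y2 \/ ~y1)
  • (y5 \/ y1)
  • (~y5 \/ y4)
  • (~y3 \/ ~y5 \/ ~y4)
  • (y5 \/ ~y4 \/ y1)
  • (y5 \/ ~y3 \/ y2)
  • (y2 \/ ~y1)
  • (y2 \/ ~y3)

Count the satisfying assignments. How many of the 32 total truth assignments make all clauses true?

Satisfying assignments:
  y1=T y2=T y3=F y4=F y5=F
  y1=T y2=T y3=F y4=T y5=F
  y1=T y2=T y3=F y4=T y5=T
  y1=T y2=T y3=T y4=F y5=F
  y1=T y2=T y3=T y4=T y5=F
Count: 5.

5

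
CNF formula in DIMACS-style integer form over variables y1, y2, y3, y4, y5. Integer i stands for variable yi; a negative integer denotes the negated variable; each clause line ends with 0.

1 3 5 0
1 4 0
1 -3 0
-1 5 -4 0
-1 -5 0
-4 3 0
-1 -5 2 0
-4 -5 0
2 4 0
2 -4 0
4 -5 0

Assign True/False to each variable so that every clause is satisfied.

y1=T, y2=T, y3=T, y4=F, y5=F

Pure literal: y2 appears only positively; assign y2 = True.
Set y1 = True and propagate.
  then y5 is forced to False.
  then y4 is forced to False.
y3 is now unconstrained; take y3 = True.
Every clause has at least one true literal under this assignment.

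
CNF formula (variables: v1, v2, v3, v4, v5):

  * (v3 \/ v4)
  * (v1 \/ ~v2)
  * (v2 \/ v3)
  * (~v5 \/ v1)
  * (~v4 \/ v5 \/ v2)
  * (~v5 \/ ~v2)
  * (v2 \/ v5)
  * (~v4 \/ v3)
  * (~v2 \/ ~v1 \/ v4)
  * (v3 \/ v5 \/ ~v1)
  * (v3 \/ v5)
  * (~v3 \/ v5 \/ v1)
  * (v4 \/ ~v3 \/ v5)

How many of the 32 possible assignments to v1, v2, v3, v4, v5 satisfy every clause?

3

Satisfying assignments:
  v1=T v2=F v3=T v4=F v5=T
  v1=T v2=F v3=T v4=T v5=T
  v1=T v2=T v3=T v4=T v5=F
Count: 3.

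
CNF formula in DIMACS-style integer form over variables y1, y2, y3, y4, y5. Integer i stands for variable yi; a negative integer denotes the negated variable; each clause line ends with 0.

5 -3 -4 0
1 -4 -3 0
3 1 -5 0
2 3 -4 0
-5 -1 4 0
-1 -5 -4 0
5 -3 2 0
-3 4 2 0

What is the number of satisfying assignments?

Case analysis on y3 and y4:
  y3=T, y4=T: a clause becomes empty — 0.
  y3=T, y4=F: remaining (y1,y2,y5) ∈ {(F,T,F); (F,T,T); (T,T,F)} — 3.
  y3=F, y4=T: remaining (y1,y2,y5) ∈ {(F,T,F); (T,T,F)} — 2.
  y3=F, y4=F: remaining (y1,y2,y5) ∈ {(F,F,F); (F,T,F); (T,F,F); (T,T,F)} — 4.
Total: 0 + 3 + 2 + 4 = 9.

9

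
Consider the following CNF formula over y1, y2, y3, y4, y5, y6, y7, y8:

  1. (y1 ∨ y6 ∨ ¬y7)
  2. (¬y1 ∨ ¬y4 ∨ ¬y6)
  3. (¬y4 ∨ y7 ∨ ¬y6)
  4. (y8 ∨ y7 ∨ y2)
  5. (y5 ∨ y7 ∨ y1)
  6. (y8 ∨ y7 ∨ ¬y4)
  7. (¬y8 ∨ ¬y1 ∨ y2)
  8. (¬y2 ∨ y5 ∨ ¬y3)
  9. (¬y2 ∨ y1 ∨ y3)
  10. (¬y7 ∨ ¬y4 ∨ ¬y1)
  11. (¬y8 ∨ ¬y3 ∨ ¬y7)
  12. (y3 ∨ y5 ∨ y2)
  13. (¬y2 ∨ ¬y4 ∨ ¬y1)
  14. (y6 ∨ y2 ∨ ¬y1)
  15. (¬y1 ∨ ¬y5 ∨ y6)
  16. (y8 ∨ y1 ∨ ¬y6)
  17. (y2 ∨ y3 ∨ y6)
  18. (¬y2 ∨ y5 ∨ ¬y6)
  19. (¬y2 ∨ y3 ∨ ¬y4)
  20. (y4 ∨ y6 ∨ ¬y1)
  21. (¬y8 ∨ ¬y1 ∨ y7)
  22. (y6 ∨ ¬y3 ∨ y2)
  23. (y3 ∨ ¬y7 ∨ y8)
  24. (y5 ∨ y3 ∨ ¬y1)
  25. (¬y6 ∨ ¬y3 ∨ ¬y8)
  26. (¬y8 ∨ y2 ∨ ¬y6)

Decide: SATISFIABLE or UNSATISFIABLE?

SATISFIABLE

Set y1 = True and propagate.
Try y2 = True.
  then y4 is forced to False.
  then y6 is forced to True.
  then y5 is forced to True.
For the remaining variables, y3 = False, y7 = True, y8 = True works.
So y1 = True  y2 = True  y3 = False  y4 = False  y5 = True  y6 = True  y7 = True  y8 = True is a satisfying assignment.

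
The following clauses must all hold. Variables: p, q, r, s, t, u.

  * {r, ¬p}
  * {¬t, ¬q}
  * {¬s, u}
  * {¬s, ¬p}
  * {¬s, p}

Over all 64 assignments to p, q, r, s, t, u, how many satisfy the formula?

18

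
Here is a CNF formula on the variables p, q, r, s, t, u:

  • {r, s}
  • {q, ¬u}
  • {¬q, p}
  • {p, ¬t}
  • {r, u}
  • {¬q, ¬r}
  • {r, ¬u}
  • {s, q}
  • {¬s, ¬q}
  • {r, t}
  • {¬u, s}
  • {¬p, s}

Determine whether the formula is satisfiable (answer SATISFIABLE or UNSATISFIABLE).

SATISFIABLE

Branch on p: take p = True.
  then s is forced to True.
  then q is forced to False.
  then u is forced to False.
  then r is forced to True.
t is now unconstrained; take t = True.
Every clause has at least one true literal under this assignment.
So p=T  q=F  r=T  s=T  t=T  u=F is a satisfying assignment.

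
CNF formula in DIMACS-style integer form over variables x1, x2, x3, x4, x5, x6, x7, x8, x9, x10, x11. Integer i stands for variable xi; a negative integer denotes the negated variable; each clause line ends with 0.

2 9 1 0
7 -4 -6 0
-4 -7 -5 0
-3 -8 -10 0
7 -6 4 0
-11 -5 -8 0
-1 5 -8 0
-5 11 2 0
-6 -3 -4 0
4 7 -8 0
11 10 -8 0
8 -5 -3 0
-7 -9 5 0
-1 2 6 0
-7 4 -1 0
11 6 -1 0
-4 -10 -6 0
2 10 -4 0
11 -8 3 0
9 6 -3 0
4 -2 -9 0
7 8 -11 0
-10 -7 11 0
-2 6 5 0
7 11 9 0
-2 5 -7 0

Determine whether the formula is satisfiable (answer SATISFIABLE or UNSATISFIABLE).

SATISFIABLE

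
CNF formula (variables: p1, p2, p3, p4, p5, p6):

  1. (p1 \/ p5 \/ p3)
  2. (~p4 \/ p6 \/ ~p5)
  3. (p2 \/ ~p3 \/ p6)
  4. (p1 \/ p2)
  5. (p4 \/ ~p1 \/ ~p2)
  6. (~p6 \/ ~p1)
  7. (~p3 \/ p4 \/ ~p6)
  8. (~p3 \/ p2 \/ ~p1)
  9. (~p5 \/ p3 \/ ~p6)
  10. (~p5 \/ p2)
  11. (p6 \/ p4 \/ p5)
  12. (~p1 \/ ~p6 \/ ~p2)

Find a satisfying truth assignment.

Branch on p1: take p1 = True.
  then p6 is forced to False.
Try p2 = True.
  then p4 is forced to True.
  then p5 is forced to False.
p3 is now unconstrained; take p3 = False.

p1=1, p2=1, p3=0, p4=1, p5=0, p6=0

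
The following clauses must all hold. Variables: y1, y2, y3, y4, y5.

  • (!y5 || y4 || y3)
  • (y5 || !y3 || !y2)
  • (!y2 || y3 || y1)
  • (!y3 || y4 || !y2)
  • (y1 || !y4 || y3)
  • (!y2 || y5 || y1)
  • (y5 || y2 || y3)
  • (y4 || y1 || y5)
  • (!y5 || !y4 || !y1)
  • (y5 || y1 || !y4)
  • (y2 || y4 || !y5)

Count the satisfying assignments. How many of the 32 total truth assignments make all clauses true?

6

Satisfying assignments:
  y1=F y2=F y3=T y4=T y5=T
  y1=F y2=T y3=T y4=T y5=T
  y1=T y2=F y3=T y4=F y5=F
  y1=T y2=F y3=T y4=T y5=F
  y1=T y2=T y3=F y4=F y5=F
  y1=T y2=T y3=F y4=T y5=F
Count: 6.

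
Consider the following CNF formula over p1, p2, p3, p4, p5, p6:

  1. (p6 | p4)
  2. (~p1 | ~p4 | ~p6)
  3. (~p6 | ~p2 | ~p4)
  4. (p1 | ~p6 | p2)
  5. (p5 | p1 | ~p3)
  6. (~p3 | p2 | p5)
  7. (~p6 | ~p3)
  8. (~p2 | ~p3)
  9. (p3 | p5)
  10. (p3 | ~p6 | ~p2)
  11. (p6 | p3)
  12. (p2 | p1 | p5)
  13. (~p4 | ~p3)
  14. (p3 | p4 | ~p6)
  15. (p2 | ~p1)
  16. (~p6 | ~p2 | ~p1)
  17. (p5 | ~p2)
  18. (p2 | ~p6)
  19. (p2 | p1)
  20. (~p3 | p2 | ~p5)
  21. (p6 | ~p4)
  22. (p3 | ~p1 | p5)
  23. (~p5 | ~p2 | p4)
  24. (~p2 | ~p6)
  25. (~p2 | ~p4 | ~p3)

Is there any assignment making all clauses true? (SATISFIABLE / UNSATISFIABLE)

UNSATISFIABLE

p2 = True:
  propagation gives p3=False, p5=True, p6=False; an empty clause results — contradiction.
p2 = False:
  propagation gives p1=False; an empty clause results — contradiction.
Every branch closes, so no satisfying assignment exists.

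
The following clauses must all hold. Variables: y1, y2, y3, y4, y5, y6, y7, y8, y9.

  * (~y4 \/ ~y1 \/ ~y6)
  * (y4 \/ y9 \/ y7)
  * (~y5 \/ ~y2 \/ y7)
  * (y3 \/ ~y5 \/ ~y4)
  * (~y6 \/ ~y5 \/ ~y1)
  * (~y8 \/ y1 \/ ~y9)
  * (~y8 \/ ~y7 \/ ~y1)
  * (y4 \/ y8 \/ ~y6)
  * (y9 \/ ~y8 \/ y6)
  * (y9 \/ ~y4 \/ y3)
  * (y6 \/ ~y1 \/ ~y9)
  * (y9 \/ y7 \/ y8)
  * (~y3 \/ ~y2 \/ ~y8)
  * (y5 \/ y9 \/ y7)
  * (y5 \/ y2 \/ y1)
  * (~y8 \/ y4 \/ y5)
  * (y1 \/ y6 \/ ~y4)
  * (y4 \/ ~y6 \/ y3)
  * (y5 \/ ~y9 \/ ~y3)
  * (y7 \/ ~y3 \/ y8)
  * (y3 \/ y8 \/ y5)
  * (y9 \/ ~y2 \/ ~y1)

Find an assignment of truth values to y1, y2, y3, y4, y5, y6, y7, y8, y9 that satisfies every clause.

y1 = 1, y2 = 0, y3 = 1, y4 = 1, y5 = 1, y6 = 0, y7 = 1, y8 = 0, y9 = 0

Try y1 = True.
Set y2 = False and propagate.
Set y3 = True and propagate.
For the remaining variables, y4 = True, y5 = True, y6 = False, y7 = True, y8 = False, y9 = False works.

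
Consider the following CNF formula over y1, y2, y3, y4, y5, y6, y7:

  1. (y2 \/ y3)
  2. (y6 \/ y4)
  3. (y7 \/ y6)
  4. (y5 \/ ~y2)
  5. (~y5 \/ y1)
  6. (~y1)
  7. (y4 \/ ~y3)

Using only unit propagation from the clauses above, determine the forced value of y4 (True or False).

True

(~y1) stands alone — y1 = False.
In (y1 \/ ~y5), y1 is now false; ~y5 must hold, so y5 = False.
(y5 \/ ~y2): since y5 = False, the clause reduces to (~y2). y2 = False.
(y3 \/ y2): since y2 = False, the clause reduces to (y3). y3 = True.
From (y4 \/ ~y3) and y3 = True: y4 = True.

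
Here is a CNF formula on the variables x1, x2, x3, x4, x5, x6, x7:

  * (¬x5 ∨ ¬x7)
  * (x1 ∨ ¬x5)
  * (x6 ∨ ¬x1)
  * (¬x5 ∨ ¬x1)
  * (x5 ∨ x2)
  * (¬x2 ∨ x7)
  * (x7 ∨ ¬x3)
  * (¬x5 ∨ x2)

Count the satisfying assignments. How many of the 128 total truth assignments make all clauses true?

12

Case analysis on x5 and x1:
  x5=T, x1=T: a clause becomes empty — 0.
  x5=T, x1=F: a clause becomes empty — 0.
  x5=F, x1=T: remaining (x2,x3,x4,x6,x7) ∈ {(T,F,F,T,T); (T,F,T,T,T); (T,T,F,T,T); (T,T,T,T,T)} — 4.
  x5=F, x1=F: forces x2=T; x7=T; x3, x4, x6 free → 2^3 = 8.
Total: 0 + 0 + 4 + 8 = 12.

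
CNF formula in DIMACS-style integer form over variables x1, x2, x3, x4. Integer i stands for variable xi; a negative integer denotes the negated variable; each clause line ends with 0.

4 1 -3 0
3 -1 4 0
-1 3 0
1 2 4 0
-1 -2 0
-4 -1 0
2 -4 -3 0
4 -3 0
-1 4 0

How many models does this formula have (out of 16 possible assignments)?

Satisfying assignments:
  x1=F x2=F x3=F x4=T
  x1=F x2=T x3=F x4=F
  x1=F x2=T x3=F x4=T
  x1=F x2=T x3=T x4=T
Count: 4.

4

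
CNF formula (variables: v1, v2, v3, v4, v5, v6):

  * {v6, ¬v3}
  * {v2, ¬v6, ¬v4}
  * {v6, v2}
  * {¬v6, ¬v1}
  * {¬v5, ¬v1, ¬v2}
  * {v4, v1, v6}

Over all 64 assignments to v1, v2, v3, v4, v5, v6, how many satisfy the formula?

Case analysis on v6 and v1:
  v6=T, v1=T: a clause becomes empty — 0.
  v6=T, v1=F: v3, v5 free; 3 ways for (v2,v4) × 2^2 = 12.
  v6=F, v1=T: remaining (v2,v3,v4,v5) ∈ {(T,F,F,F); (T,F,T,F)} — 2.
  v6=F, v1=F: remaining (v2,v3,v4,v5) ∈ {(T,F,T,F); (T,F,T,T)} — 2.
Total: 0 + 12 + 2 + 2 = 16.

16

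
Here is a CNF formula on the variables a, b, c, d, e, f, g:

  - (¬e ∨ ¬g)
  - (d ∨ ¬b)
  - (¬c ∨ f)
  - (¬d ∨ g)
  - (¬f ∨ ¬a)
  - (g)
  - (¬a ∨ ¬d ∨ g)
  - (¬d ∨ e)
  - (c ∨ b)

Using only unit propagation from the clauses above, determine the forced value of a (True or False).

Unit clause (g) sets g = True.
(¬g ∨ ¬e): since g = True, the clause reduces to (¬e). e = False.
(e ∨ ¬d): since e = False, the clause reduces to (¬d). d = False.
In (¬b ∨ d), d is now false; ¬b must hold, so b = False.
(c ∨ b) with b = False leaves only c, so c = True.
(¬c ∨ f): since c = True, the clause reduces to (f). f = True.
In (¬a ∨ ¬f), ¬f is now false; ¬a must hold, so a = False.

False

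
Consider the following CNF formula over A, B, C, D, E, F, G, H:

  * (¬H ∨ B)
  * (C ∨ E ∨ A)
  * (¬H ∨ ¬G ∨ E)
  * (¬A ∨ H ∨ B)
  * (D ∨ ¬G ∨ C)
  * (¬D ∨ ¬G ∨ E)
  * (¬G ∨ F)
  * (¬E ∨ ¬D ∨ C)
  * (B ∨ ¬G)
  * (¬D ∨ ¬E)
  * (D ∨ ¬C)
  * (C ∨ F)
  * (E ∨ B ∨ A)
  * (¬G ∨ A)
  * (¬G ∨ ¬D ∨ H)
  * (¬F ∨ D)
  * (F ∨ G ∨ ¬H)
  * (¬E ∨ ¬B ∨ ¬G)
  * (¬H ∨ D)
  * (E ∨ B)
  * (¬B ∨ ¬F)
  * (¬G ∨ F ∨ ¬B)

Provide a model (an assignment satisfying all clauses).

Branch on A: take A = False.
  then G is forced to False.
For the remaining variables, B = True, C = True, D = True, E = False, F = False, H = False works.

A=False, B=True, C=True, D=True, E=False, F=False, G=False, H=False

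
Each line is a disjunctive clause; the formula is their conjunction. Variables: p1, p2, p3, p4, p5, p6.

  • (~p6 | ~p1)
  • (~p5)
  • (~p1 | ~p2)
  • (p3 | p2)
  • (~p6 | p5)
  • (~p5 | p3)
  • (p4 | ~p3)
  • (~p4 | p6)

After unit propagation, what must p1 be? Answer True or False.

False

(~p5) is a unit clause: p5 = False.
(~p6 | p5): since p5 = False, the clause reduces to (~p6). p6 = False.
From (p6 | ~p4) and p6 = False: p4 = False.
In (p4 | ~p3), p4 is now false; ~p3 must hold, so p3 = False.
(p2 | p3): since p3 = False, the clause reduces to (p2). p2 = True.
(~p1 | ~p2): since p2 = True, the clause reduces to (~p1). p1 = False.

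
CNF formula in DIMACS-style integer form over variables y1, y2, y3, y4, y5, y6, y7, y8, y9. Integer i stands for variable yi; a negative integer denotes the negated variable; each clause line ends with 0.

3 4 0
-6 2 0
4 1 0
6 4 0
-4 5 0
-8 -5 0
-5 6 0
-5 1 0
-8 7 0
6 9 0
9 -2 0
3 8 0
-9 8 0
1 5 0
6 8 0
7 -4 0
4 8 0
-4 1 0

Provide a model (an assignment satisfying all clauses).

y1=T, y2=T, y3=T, y4=F, y5=F, y6=T, y7=T, y8=T, y9=T

Check each clause:
  1. (y3 | y4) — y3 is true.
  2. (~y6 | y2) — y2 is true.
  3. (y1 | y4) — y1 is true.
  4. (y6 | y4) — y6 is true.
  5. (y5 | ~y4) — ~y4 is true.
  6. (~y5 | ~y8) — ~y5 is true.
  7. (~y5 | y6) — ~y5 is true.
  8. (~y5 | y1) — y1 is true.
  9. (~y8 | y7) — y7 is true.
  10. (y6 | y9) — y9 is true.
  11. (y9 | ~y2) — y9 is true.
  12. (y8 | y3) — y8 is true.
  13. (y8 | ~y9) — y8 is true.
  14. (y1 | y5) — y1 is true.
  15. (y6 | y8) — y8 is true.
  16. (y7 | ~y4) — ~y4 is true.
  17. (y8 | y4) — y8 is true.
  18. (y1 | ~y4) — y1 is true.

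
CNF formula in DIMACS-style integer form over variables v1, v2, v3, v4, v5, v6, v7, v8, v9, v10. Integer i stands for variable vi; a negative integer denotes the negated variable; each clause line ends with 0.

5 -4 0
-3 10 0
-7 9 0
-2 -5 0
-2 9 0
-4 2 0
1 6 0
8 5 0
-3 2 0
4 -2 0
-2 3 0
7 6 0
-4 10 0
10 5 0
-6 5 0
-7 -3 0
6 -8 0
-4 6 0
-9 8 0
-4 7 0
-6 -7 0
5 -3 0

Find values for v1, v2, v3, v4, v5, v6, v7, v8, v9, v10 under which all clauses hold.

v1 = T, v2 = F, v3 = F, v4 = F, v5 = T, v6 = T, v7 = F, v8 = F, v9 = F, v10 = T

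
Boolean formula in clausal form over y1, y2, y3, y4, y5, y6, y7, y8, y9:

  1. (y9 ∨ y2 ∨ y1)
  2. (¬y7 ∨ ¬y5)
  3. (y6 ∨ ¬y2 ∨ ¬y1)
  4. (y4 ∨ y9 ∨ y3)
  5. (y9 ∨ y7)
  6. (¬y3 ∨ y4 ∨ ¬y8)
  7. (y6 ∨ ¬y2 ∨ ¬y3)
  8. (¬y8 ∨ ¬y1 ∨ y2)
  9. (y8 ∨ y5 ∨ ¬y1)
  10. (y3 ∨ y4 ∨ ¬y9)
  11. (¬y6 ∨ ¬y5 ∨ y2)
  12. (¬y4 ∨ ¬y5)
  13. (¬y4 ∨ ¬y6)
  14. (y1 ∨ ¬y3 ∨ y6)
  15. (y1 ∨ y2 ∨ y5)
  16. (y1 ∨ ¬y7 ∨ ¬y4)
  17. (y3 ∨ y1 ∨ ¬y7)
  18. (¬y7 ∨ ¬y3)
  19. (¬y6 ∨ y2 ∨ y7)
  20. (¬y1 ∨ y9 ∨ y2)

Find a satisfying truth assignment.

y1=False  y2=True  y3=True  y4=False  y5=True  y6=True  y7=False  y8=False  y9=True

Branch on y1: take y1 = False.
For the remaining variables, y2 = True, y3 = True, y4 = False, y5 = True, y6 = True, y7 = False, y8 = False, y9 = True works.
Every clause has at least one true literal under this assignment.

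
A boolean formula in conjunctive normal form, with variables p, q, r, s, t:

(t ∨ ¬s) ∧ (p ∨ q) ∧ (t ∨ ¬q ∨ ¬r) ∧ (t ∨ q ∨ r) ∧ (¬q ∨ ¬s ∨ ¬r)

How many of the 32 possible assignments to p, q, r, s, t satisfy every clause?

13

Case analysis on q and r:
  q=1, r=1: remaining (p,s,t) ∈ {(0,0,1); (1,0,1)} — 2.
  q=1, r=0: p free; 3 ways for (s,t) × 2^1 = 6.
  q=0, r=1: remaining (p,s,t) ∈ {(1,0,0); (1,0,1); (1,1,1)} — 3.
  q=0, r=0: remaining (p,s,t) ∈ {(1,0,1); (1,1,1)} — 2.
Total: 2 + 6 + 3 + 2 = 13.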